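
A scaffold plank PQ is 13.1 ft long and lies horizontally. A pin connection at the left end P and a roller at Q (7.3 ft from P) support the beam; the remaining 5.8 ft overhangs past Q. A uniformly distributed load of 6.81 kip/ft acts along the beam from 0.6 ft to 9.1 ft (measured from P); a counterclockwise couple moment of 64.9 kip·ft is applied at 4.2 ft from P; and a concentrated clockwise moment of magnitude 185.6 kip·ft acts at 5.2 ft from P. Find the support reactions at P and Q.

Resultant of the distributed load: 6.81 × 8.5 = 57.885 kip at 4.85 ft from P.
ΣM about P: Q_y·7.3 − (6.81·8.5)·4.85 + 64.9 − 185.6 = 0 → Q_y = 401.44225/7.3 = 54.9921 ≈ 54.99 kip.
ΣF_y = 0: P_y + 54.9921 − 6.81·8.5 = 0 → P_y = 2.893 kip.
ΣF_x = 0: no horizontal applied forces, so P_x = 0.

P_x = 0, P_y = 2.893 kip, Q_y = 54.99 kip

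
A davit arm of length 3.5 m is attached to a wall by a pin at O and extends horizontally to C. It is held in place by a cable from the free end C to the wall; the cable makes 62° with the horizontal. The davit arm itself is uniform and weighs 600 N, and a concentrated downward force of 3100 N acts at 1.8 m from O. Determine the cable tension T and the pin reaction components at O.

T = 2145 N, O_x = 1007 N, O_y = 1806 N

ΣM about O: T·sin62°·3.5 − 600·1.75 − 3100·1.8 = 0 → T = 6630/(3.5·0.882948) = 2145.41 ≈ 2145 N.
ΣF_x = 0: O_x − T·cos62° = 0 → O_x = 2145.41 × 0.469472 = 1007 N.
ΣF_y = 0: O_y + T·sin62° − 600 − 3100 = 0 → O_y = 3700 − 2145.41 × 0.882948 = 1806 N.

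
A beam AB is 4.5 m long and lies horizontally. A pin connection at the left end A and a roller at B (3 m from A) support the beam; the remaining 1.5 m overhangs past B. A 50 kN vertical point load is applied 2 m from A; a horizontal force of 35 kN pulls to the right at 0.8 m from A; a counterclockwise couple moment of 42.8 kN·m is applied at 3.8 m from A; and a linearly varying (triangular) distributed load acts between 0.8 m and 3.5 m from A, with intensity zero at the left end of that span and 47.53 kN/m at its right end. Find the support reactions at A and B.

Resultant of the triangular load: ½ × 47.53 × 2.7 = 64.1655 kN, acting at 2.6 m from A (one-third of the span from the peak).
Moments about A: B_y·3 − 50·2 + 42.8 − (½·47.53·2.7)·2.6 = 0 → B_y = 224.0303/3 = 74.6768 ≈ 74.68 kN.
ΣF_y = 0: A_y + 74.6768 − 50 − ½·47.53·2.7 = 0 → A_y = 39.49 kN.
ΣF_x = 0: A_x + 35 = 0 → A_x = -35.00 kN.

A_x = -35.00 kN, A_y = 39.49 kN, B_y = 74.68 kN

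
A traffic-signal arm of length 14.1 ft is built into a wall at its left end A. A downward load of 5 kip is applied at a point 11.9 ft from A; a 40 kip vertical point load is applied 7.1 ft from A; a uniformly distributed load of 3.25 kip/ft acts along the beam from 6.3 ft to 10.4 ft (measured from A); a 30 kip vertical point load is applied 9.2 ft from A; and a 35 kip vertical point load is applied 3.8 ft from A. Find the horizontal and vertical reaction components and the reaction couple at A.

A_x = 0, A_y = 123.3 kip, M_A = 863.8 kip·ft

Resultant of the distributed load: 3.25 × 4.1 = 13.325 kip at 8.35 ft from A.
ΣF_x = 0: A_x = 0.
ΣF_y = 0: A_y − 5 − 40 − 3.25·4.1 − 30 − 35 = 0 → A_y = 123.3 kip.
ΣM about A: M_A − 5·11.9 − 40·7.1 − (3.25·4.1)·8.35 − 30·9.2 − 35·3.8 = 0 → M_A = 863.8 kip·ft.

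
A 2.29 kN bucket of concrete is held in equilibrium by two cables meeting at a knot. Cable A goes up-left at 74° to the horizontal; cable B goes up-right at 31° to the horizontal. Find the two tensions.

ΣF_x = 0: −T_A·cos74° + T_B·cos31° = 0 → T_B = 0.321568·T_A.
ΣF_y = 0: T_A·sin74° + T_B·sin31° = 2.29.
Substitute: T_A·(0.961262 + 0.321568·0.515038) = 2.29 → T_A = 2.03216 ≈ 2.032 kN.
Then T_B = 0.321568 × 2.03216 = 0.6535 kN.

T_A = 2.032 kN, T_B = 0.6535 kN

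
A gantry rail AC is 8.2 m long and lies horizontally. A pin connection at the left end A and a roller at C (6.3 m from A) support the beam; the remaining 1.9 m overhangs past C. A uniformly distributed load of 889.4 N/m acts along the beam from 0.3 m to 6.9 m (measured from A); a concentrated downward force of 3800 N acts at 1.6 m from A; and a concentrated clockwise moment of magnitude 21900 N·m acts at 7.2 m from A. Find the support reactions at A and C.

A_x = 0, A_y = 1874 N, C_y = 7796 N

Resultant of the distributed load: 889.4 × 6.6 = 5870.04 N at 3.6 m from A.
ΣM about A: C_y·6.3 − (889.4·6.6)·3.6 − 3800·1.6 − 21900 = 0 → C_y = 49112.144/6.3 = 7795.58 ≈ 7796 N.
ΣF_y = 0: A_y + 7795.58 − 889.4·6.6 − 3800 = 0 → A_y = 1874 N.
ΣF_x = 0: no horizontal applied forces, so A_x = 0.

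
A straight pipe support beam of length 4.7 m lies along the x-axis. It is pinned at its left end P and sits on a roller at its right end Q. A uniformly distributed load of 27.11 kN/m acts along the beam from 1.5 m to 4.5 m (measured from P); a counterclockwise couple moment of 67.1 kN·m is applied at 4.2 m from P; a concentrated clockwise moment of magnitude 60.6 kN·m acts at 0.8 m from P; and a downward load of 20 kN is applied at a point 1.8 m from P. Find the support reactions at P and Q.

P_x = 0, P_y = 43.14 kN, Q_y = 58.19 kN

Resultant of the distributed load: 27.11 × 3 = 81.33 kN at 3 m from P.
Taking moments about P: Q_y·4.7 − (27.11·3)·3 + 67.1 − 60.6 − 20·1.8 = 0 → Q_y = 273.49/4.7 = 58.1894 ≈ 58.19 kN.
ΣF_y = 0: P_y + 58.1894 − 27.11·3 − 20 = 0 → P_y = 43.14 kN.
ΣF_x = 0: no horizontal applied forces, so P_x = 0.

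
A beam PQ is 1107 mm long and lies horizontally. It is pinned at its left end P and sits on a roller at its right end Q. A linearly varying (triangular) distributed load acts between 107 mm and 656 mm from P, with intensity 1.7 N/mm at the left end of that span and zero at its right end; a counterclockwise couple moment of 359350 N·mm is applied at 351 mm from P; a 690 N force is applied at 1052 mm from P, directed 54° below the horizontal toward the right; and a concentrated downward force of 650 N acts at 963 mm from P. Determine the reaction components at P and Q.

P_x = -405.6 N, P_y = 781.3 N, Q_y = 893.6 N

Resultant of the triangular load: ½ × 1.7 × 549 = 466.65 N, acting at 290 mm from P (one-third of the span from the peak).
Moments about P: Q_y·1107 − (½·1.7·549)·290 + 359350 − 690·sin54°·1052 − 650·963 = 0 → Q_y = 989178/1107 = 893.566 ≈ 893.6 N.
ΣF_y = 0: P_y + 893.566 − ½·1.7·549 − 690·sin54° − 650 = 0 → P_y = 781.3 N.
ΣF_x = 0: P_x + 690·cos54° = 0 → P_x = -405.6 N.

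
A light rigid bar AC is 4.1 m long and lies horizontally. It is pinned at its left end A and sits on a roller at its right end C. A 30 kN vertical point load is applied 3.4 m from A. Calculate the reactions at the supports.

A_x = 0, A_y = 5.122 kN, C_y = 24.88 kN

Moments about A: C_y·4.1 − 30·3.4 = 0 → C_y = 102/4.1 = 24.878 ≈ 24.88 kN.
ΣF_y = 0: A_y + 24.878 − 30 = 0 → A_y = 5.122 kN.
ΣF_x = 0: no horizontal applied forces, so A_x = 0.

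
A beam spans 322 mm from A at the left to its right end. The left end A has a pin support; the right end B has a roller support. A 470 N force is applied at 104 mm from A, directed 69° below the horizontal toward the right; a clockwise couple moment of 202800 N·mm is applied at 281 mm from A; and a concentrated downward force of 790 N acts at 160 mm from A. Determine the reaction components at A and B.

ΣM about A: B_y·322 − 470·sin69°·104 − 202800 − 790·160 = 0 → B_y = 374833/322 = 1164.08 ≈ 1164 N.
ΣF_y = 0: A_y + 1164.08 − 470·sin69° − 790 = 0 → A_y = 64.70 N.
ΣF_x = 0: A_x + 470·cos69° = 0 → A_x = -168.4 N.

A_x = -168.4 N, A_y = 64.70 N, B_y = 1164 N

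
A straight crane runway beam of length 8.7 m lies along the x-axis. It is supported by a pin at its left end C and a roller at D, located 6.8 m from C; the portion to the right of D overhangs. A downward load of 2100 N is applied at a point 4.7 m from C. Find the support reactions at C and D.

C_x = 0, C_y = 648.5 N, D_y = 1451 N

Taking moments about C: D_y·6.8 − 2100·4.7 = 0 → D_y = 9870/6.8 = 1451.47 ≈ 1451 N.
ΣF_y = 0: C_y + 1451.47 − 2100 = 0 → C_y = 648.5 N.
ΣF_x = 0: no horizontal applied forces, so C_x = 0.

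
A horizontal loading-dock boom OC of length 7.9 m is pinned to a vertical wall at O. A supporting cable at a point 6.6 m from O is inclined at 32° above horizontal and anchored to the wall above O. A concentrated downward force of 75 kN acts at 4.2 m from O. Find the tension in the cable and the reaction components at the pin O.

T = 90.07 kN, O_x = 76.38 kN, O_y = 27.27 kN

ΣM about O: T·sin32°·6.6 − 75·4.2 = 0 → T = 315/(6.6·0.529919) = 90.0652 ≈ 90.07 kN.
ΣF_x = 0: O_x − T·cos32° = 0 → O_x = 90.0652 × 0.848048 = 76.38 kN.
ΣF_y = 0: O_y + T·sin32° − 75 = 0 → O_y = 75 − 90.0652 × 0.529919 = 27.27 kN.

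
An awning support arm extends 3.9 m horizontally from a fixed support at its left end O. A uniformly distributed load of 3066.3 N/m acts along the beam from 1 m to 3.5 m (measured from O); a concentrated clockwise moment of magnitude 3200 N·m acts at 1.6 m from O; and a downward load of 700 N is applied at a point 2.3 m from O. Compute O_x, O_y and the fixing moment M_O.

O_x = 0, O_y = 8366 N, M_O = 22060 N·m

Resultant of the distributed load: 3066.3 × 2.5 = 7665.75 N at 2.25 m from O.
ΣF_x = 0: O_x = 0.
ΣF_y = 0: O_y − 3066.3·2.5 − 700 = 0 → O_y = 8366 N.
ΣM about O: M_O − (3066.3·2.5)·2.25 − 3200 − 700·2.3 = 0 → M_O = 22060 N·m.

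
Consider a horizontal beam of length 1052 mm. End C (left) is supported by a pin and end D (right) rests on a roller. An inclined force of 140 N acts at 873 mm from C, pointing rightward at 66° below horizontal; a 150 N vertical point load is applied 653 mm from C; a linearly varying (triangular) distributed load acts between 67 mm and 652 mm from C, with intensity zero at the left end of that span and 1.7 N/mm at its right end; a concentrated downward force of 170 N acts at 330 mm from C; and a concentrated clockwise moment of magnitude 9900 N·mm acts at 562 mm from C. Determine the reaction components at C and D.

Resultant of the triangular load: ½ × 1.7 × 585 = 497.25 N, acting at 457 mm from C (one-third of the span from the peak).
Taking moments about C: D_y·1052 − 140·sin66°·873 − 150·653 − (½·1.7·585)·457 − 170·330 − 9900 = 0 → D_y = 502847/1052 = 477.991 ≈ 478.0 N.
ΣF_y = 0: C_y + 477.991 − 140·sin66° − 150 − ½·1.7·585 − 170 = 0 → C_y = 467.2 N.
ΣF_x = 0: C_x + 140·cos66° = 0 → C_x = -56.94 N.

C_x = -56.94 N, C_y = 467.2 N, D_y = 478.0 N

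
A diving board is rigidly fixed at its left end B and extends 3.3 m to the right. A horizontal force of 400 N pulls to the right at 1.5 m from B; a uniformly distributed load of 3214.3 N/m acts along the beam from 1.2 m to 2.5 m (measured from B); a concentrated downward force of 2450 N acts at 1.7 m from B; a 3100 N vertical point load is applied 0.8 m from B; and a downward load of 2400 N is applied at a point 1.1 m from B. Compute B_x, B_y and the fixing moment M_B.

B_x = -400.0 N, B_y = 12130 N, M_B = 17020 N·m

Resultant of the distributed load: 3214.3 × 1.3 = 4178.59 N at 1.85 m from B.
ΣF_x = 0: B_x + 400 = 0 → B_x = -400.0 N.
ΣF_y = 0: B_y − 3214.3·1.3 − 2450 − 3100 − 2400 = 0 → B_y = 12130 N.
ΣM about B: M_B − (3214.3·1.3)·1.85 − 2450·1.7 − 3100·0.8 − 2400·1.1 = 0 → M_B = 17020 N·m.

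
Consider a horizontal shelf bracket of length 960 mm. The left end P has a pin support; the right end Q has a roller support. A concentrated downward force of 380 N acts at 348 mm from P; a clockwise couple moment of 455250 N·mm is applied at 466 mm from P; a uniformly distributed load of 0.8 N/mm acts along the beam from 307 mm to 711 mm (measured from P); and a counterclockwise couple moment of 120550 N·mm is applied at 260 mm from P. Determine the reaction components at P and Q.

P_x = 0, P_y = 45.44 N, Q_y = 657.8 N

Resultant of the distributed load: 0.8 × 404 = 323.2 N at 509 mm from P.
Moments about P: Q_y·960 − 380·348 − 455250 − (0.8·404)·509 + 120550 = 0 → Q_y = 631448.8/960 = 657.759 ≈ 657.8 N.
ΣF_y = 0: P_y + 657.759 − 380 − 0.8·404 = 0 → P_y = 45.44 N.
ΣF_x = 0: no horizontal applied forces, so P_x = 0.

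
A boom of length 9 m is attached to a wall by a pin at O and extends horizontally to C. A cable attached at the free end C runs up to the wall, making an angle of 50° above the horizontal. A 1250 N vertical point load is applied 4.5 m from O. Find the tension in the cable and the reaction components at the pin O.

ΣM about O: T·sin50°·9 − 1250·4.5 = 0 → T = 5625/(9·0.766044) = 815.88 ≈ 815.9 N.
ΣF_x = 0: O_x − T·cos50° = 0 → O_x = 815.88 × 0.642788 = 524.4 N.
ΣF_y = 0: O_y + T·sin50° − 1250 = 0 → O_y = 1250 − 815.88 × 0.766044 = 625.0 N.

T = 815.9 N, O_x = 524.4 N, O_y = 625.0 N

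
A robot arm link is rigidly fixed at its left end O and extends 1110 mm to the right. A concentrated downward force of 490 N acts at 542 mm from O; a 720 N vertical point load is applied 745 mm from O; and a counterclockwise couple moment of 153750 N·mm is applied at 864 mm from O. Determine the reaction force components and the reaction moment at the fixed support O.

O_x = 0, O_y = 1210 N, M_O = 648200 N·mm

ΣF_x = 0: O_x = 0.
ΣF_y = 0: O_y − 490 − 720 = 0 → O_y = 1210 N.
ΣM about O: M_O − 490·542 − 720·745 + 153750 = 0 → M_O = 648200 N·mm.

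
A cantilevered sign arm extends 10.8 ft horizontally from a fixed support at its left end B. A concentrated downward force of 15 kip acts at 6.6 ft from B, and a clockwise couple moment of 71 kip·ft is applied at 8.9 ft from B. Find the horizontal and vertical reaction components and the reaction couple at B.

B_x = 0, B_y = 15.00 kip, M_B = 170.0 kip·ft

ΣF_x = 0: B_x = 0.
ΣF_y = 0: B_y − 15 = 0 → B_y = 15.00 kip.
ΣM about B: M_B − 15·6.6 − 71 = 0 → M_B = 170.0 kip·ft.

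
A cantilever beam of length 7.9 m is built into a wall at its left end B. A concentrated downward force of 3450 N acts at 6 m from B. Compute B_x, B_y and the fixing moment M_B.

ΣF_x = 0: B_x = 0.
ΣF_y = 0: B_y − 3450 = 0 → B_y = 3450 N.
ΣM about B: M_B − 3450·6 = 0 → M_B = 20700 N·m.

B_x = 0, B_y = 3450 N, M_B = 20700 N·m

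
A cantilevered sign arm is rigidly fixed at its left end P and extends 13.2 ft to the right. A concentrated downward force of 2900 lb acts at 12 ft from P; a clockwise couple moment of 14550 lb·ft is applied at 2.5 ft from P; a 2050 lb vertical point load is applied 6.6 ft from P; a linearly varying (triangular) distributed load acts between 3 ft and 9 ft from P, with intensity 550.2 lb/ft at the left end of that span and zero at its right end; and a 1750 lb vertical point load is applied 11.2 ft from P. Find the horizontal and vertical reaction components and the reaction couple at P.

P_x = 0, P_y = 8351 lb, M_P = 90730 lb·ft

Resultant of the triangular load: ½ × 550.2 × 6 = 1650.6 lb, acting at 5 ft from P (one-third of the span from the peak).
ΣF_x = 0: P_x = 0.
ΣF_y = 0: P_y − 2900 − 2050 − ½·550.2·6 − 1750 = 0 → P_y = 8351 lb.
ΣM about P: M_P − 2900·12 − 14550 − 2050·6.6 − (½·550.2·6)·5 − 1750·11.2 = 0 → M_P = 90730 lb·ft.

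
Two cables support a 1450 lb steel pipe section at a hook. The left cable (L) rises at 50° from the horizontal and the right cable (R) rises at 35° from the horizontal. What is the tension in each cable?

T_L = 1192 lb, T_R = 935.6 lb

ΣF_x = 0: −T_L·cos50° + T_R·cos35° = 0 → T_R = 0.784699·T_L.
ΣF_y = 0: T_L·sin50° + T_R·sin35° = 1450.
Substitute: T_L·(0.766044 + 0.784699·0.573576) = 1450 → T_L = 1192.31 ≈ 1192 lb.
Then T_R = 0.784699 × 1192.31 = 935.6 lb.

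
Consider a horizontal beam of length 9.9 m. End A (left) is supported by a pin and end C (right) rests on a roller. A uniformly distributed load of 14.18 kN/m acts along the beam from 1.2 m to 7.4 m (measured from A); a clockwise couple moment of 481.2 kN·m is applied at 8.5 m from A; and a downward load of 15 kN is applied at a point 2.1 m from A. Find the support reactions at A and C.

A_x = 0, A_y = 12.94 kN, C_y = 89.97 kN

Resultant of the distributed load: 14.18 × 6.2 = 87.916 kN at 4.3 m from A.
Taking moments about A: C_y·9.9 − (14.18·6.2)·4.3 − 481.2 − 15·2.1 = 0 → C_y = 890.7388/9.9 = 89.9736 ≈ 89.97 kN.
ΣF_y = 0: A_y + 89.9736 − 14.18·6.2 − 15 = 0 → A_y = 12.94 kN.
ΣF_x = 0: no horizontal applied forces, so A_x = 0.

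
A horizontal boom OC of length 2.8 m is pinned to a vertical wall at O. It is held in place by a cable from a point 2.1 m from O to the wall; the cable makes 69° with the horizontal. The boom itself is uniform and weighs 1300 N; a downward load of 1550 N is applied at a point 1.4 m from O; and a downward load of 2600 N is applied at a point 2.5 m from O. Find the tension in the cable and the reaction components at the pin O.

T = 5351 N, O_x = 1917 N, O_y = 454.8 N

ΣM about O: T·sin69°·2.1 − 1300·1.4 − 1550·1.4 − 2600·2.5 = 0 → T = 10490/(2.1·0.93358) = 5350.63 ≈ 5351 N.
ΣF_x = 0: O_x − T·cos69° = 0 → O_x = 5350.63 × 0.358368 = 1917 N.
ΣF_y = 0: O_y + T·sin69° − 1300 − 1550 − 2600 = 0 → O_y = 5450 − 5350.63 × 0.93358 = 454.8 N.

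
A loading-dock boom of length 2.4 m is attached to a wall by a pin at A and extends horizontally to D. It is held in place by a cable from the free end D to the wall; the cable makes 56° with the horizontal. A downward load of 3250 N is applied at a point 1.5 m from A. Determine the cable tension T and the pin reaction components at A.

ΣM about A: T·sin56°·2.4 − 3250·1.5 = 0 → T = 4875/(2.4·0.829038) = 2450.13 ≈ 2450 N.
ΣF_x = 0: A_x − T·cos56° = 0 → A_x = 2450.13 × 0.559193 = 1370 N.
ΣF_y = 0: A_y + T·sin56° − 3250 = 0 → A_y = 3250 − 2450.13 × 0.829038 = 1219 N.

T = 2450 N, A_x = 1370 N, A_y = 1219 N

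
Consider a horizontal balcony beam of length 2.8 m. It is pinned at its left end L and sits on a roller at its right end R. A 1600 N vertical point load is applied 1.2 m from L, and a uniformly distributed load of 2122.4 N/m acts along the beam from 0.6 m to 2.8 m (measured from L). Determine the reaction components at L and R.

Resultant of the distributed load: 2122.4 × 2.2 = 4669.28 N at 1.7 m from L.
Moments about L: R_y·2.8 − 1600·1.2 − (2122.4·2.2)·1.7 = 0 → R_y = 9857.776/2.8 = 3520.63 ≈ 3521 N.
ΣF_y = 0: L_y + 3520.63 − 1600 − 2122.4·2.2 = 0 → L_y = 2749 N.
ΣF_x = 0: no horizontal applied forces, so L_x = 0.

L_x = 0, L_y = 2749 N, R_y = 3521 N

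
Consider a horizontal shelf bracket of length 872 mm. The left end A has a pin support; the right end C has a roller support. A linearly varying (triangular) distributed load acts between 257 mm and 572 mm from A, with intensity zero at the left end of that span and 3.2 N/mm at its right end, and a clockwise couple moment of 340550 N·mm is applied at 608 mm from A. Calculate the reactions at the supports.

A_x = 0, A_y = -156.5 N, C_y = 660.5 N

Resultant of the triangular load: ½ × 3.2 × 315 = 504 N, acting at 467 mm from A (one-third of the span from the peak).
Moments about A: C_y·872 − (½·3.2·315)·467 − 340550 = 0 → C_y = 575918/872 = 660.456 ≈ 660.5 N.
ΣF_y = 0: A_y + 660.456 − ½·3.2·315 = 0 → A_y = -156.5 N.
ΣF_x = 0: no horizontal applied forces, so A_x = 0.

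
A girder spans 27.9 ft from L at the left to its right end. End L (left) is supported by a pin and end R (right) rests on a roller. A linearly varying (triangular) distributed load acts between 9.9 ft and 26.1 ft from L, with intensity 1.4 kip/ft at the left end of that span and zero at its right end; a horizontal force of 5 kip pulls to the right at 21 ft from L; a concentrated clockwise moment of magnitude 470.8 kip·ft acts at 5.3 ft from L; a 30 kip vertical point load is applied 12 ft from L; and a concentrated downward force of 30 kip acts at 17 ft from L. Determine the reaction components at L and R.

Resultant of the triangular load: ½ × 1.4 × 16.2 = 11.34 kip, acting at 15.3 ft from L (one-third of the span from the peak).
Moments about L: R_y·27.9 − (½·1.4·16.2)·15.3 − 470.8 − 30·12 − 30·17 = 0 → R_y = 1514.302/27.9 = 54.2761 ≈ 54.28 kip.
ΣF_y = 0: L_y + 54.2761 − ½·1.4·16.2 − 30 − 30 = 0 → L_y = 17.06 kip.
ΣF_x = 0: L_x + 5 = 0 → L_x = -5.000 kip.

L_x = -5.000 kip, L_y = 17.06 kip, R_y = 54.28 kip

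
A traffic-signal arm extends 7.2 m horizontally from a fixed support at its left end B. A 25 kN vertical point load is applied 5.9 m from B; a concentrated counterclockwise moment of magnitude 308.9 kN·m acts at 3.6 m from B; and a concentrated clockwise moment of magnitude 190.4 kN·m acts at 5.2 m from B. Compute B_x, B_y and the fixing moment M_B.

B_x = 0, B_y = 25.00 kN, M_B = 29.00 kN·m

ΣF_x = 0: B_x = 0.
ΣF_y = 0: B_y − 25 = 0 → B_y = 25.00 kN.
ΣM about B: M_B − 25·5.9 + 308.9 − 190.4 = 0 → M_B = 29.00 kN·m.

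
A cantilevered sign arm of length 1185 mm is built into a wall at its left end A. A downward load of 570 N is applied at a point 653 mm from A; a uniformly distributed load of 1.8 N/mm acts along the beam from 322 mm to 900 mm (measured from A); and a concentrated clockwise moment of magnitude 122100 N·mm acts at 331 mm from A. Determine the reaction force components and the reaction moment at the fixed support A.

A_x = 0, A_y = 1610 N, M_A = 1130000 N·mm

Resultant of the distributed load: 1.8 × 578 = 1040.4 N at 611 mm from A.
ΣF_x = 0: A_x = 0.
ΣF_y = 0: A_y − 570 − 1.8·578 = 0 → A_y = 1610 N.
ΣM about A: M_A − 570·653 − (1.8·578)·611 − 122100 = 0 → M_A = 1130000 N·mm.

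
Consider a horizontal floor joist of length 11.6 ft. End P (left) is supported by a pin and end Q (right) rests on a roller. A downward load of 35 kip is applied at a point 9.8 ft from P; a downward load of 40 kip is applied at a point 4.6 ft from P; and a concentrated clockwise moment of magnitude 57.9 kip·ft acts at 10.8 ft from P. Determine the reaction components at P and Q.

P_x = 0, P_y = 24.58 kip, Q_y = 50.42 kip

Taking moments about P: Q_y·11.6 − 35·9.8 − 40·4.6 − 57.9 = 0 → Q_y = 584.9/11.6 = 50.4224 ≈ 50.42 kip.
ΣF_y = 0: P_y + 50.4224 − 35 − 40 = 0 → P_y = 24.58 kip.
ΣF_x = 0: no horizontal applied forces, so P_x = 0.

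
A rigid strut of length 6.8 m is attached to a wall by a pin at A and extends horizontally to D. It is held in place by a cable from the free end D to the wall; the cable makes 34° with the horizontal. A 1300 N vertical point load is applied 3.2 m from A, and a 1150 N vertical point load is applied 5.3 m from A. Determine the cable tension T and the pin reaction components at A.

ΣM about A: T·sin34°·6.8 − 1300·3.2 − 1150·5.3 = 0 → T = 10255/(6.8·0.559193) = 2696.9 ≈ 2697 N.
ΣF_x = 0: A_x − T·cos34° = 0 → A_x = 2696.9 × 0.829038 = 2236 N.
ΣF_y = 0: A_y + T·sin34° − 1300 − 1150 = 0 → A_y = 2450 − 2696.9 × 0.559193 = 941.9 N.

T = 2697 N, A_x = 2236 N, A_y = 941.9 N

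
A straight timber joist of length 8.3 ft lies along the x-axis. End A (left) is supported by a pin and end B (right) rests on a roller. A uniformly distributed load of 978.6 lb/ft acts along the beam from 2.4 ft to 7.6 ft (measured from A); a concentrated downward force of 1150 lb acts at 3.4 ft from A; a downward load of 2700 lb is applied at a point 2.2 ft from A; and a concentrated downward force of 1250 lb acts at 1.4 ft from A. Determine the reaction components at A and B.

Resultant of the distributed load: 978.6 × 5.2 = 5088.72 lb at 5 ft from A.
Moments about A: B_y·8.3 − (978.6·5.2)·5 − 1150·3.4 − 2700·2.2 − 1250·1.4 = 0 → B_y = 37043.6/8.3 = 4463.08 ≈ 4463 lb.
ΣF_y = 0: A_y + 4463.08 − 978.6·5.2 − 1150 − 2700 − 1250 = 0 → A_y = 5726 lb.
ΣF_x = 0: no horizontal applied forces, so A_x = 0.

A_x = 0, A_y = 5726 lb, B_y = 4463 lb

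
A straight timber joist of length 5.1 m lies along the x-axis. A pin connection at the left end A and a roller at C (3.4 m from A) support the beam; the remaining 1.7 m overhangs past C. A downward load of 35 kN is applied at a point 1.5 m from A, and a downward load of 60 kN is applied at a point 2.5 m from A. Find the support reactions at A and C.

A_x = 0, A_y = 35.44 kN, C_y = 59.56 kN

Taking moments about A: C_y·3.4 − 35·1.5 − 60·2.5 = 0 → C_y = 202.5/3.4 = 59.5588 ≈ 59.56 kN.
ΣF_y = 0: A_y + 59.5588 − 35 − 60 = 0 → A_y = 35.44 kN.
ΣF_x = 0: no horizontal applied forces, so A_x = 0.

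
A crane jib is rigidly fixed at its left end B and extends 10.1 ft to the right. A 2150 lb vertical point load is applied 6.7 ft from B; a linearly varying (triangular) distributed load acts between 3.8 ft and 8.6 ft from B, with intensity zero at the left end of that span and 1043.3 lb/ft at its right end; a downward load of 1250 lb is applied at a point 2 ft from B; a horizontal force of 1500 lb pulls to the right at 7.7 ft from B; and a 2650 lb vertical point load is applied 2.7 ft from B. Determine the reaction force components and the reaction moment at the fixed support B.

B_x = -1500 lb, B_y = 8554 lb, M_B = 41590 lb·ft

Resultant of the triangular load: ½ × 1043.3 × 4.8 = 2503.92 lb, acting at 7 ft from B (one-third of the span from the peak).
ΣF_x = 0: B_x + 1500 = 0 → B_x = -1500 lb.
ΣF_y = 0: B_y − 2150 − ½·1043.3·4.8 − 1250 − 2650 = 0 → B_y = 8554 lb.
ΣM about B: M_B − 2150·6.7 − (½·1043.3·4.8)·7 − 1250·2 − 2650·2.7 = 0 → M_B = 41590 lb·ft.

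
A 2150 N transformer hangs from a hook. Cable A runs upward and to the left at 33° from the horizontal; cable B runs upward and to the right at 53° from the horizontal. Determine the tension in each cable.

T_A = 1297 N, T_B = 1808 N

ΣF_x = 0: −T_A·cos33° + T_B·cos53° = 0 → T_B = 1.39357·T_A.
ΣF_y = 0: T_A·sin33° + T_B·sin53° = 2150.
Substitute: T_A·(0.544639 + 1.39357·0.798636) = 2150 → T_A = 1297.06 ≈ 1297 N.
Then T_B = 1.39357 × 1297.06 = 1808 N.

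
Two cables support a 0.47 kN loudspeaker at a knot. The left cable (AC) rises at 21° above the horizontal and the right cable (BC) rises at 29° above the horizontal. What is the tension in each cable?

T_AC = 0.5366 kN, T_BC = 0.5728 kN

ΣF_x = 0: −T_AC·cos21° + T_BC·cos29° = 0 → T_BC = 1.06741·T_AC.
ΣF_y = 0: T_AC·sin21° + T_BC·sin29° = 0.47.
Substitute: T_AC·(0.358368 + 1.06741·0.48481) = 0.47 → T_AC = 0.536616 ≈ 0.5366 kN.
Then T_BC = 1.06741 × 0.536616 = 0.5728 kN.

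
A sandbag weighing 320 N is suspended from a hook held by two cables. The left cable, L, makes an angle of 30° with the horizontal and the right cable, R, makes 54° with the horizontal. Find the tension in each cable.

T_L = 189.1 N, T_R = 278.7 N

ΣF_x = 0: −T_L·cos30° + T_R·cos54° = 0 → T_R = 1.47337·T_L.
ΣF_y = 0: T_L·sin30° + T_R·sin54° = 320.
Substitute: T_L·(0.5 + 1.47337·0.809017) = 320 → T_L = 189.127 ≈ 189.1 N.
Then T_R = 1.47337 × 189.127 = 278.7 N.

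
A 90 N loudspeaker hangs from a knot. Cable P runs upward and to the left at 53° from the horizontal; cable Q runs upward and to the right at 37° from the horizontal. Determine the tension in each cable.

ΣF_x = 0: −T_P·cos53° + T_Q·cos37° = 0 → T_Q = 0.753554·T_P.
ΣF_y = 0: T_P·sin53° + T_Q·sin37° = 90.
Substitute: T_P·(0.798636 + 0.753554·0.601815) = 90 → T_P = 71.8772 ≈ 71.88 N.
Then T_Q = 0.753554 × 71.8772 = 54.16 N.

T_P = 71.88 N, T_Q = 54.16 N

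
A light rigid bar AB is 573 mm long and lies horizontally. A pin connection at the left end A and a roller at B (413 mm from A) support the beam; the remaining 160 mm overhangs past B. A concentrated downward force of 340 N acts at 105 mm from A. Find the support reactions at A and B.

A_x = 0, A_y = 253.6 N, B_y = 86.44 N

ΣM about A: B_y·413 − 340·105 = 0 → B_y = 35700/413 = 86.4407 ≈ 86.44 N.
ΣF_y = 0: A_y + 86.4407 − 340 = 0 → A_y = 253.6 N.
ΣF_x = 0: no horizontal applied forces, so A_x = 0.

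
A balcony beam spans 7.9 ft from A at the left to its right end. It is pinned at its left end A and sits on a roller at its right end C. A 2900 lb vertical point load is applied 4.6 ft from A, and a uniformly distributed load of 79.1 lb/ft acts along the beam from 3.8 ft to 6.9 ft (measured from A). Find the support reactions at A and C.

Resultant of the distributed load: 79.1 × 3.1 = 245.21 lb at 5.35 ft from A.
ΣM about A: C_y·7.9 − 2900·4.6 − (79.1·3.1)·5.35 = 0 → C_y = 14651.8735/7.9 = 1854.67 ≈ 1855 lb.
ΣF_y = 0: A_y + 1854.67 − 2900 − 79.1·3.1 = 0 → A_y = 1291 lb.
ΣF_x = 0: no horizontal applied forces, so A_x = 0.

A_x = 0, A_y = 1291 lb, C_y = 1855 lb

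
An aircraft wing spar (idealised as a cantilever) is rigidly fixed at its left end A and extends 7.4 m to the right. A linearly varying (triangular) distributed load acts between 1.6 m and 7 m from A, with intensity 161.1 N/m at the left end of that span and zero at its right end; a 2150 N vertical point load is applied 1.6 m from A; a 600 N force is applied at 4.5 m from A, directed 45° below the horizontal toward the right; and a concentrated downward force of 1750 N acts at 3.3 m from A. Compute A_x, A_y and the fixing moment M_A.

A_x = -424.3 N, A_y = 4759 N, M_A = 12600 N·m

Resultant of the triangular load: ½ × 161.1 × 5.4 = 434.97 N, acting at 3.4 m from A (one-third of the span from the peak).
ΣF_x = 0: A_x + 600·cos45° = 0 → A_x = -424.3 N.
ΣF_y = 0: A_y − ½·161.1·5.4 − 2150 − 600·sin45° − 1750 = 0 → A_y = 4759 N.
ΣM about A: M_A − (½·161.1·5.4)·3.4 − 2150·1.6 − 600·sin45°·4.5 − 1750·3.3 = 0 → M_A = 12600 N·m.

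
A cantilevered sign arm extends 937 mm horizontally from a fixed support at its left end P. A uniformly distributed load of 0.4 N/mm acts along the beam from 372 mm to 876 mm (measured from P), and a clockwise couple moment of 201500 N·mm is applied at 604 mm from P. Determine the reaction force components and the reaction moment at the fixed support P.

Resultant of the distributed load: 0.4 × 504 = 201.6 N at 624 mm from P.
ΣF_x = 0: P_x = 0.
ΣF_y = 0: P_y − 0.4·504 = 0 → P_y = 201.6 N.
ΣM about P: M_P − (0.4·504)·624 − 201500 = 0 → M_P = 327300 N·mm.

P_x = 0, P_y = 201.6 N, M_P = 327300 N·mm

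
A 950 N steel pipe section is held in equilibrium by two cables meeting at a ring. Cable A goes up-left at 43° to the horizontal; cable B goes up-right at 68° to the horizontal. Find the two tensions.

T_A = 381.2 N, T_B = 744.2 N

ΣF_x = 0: −T_A·cos43° + T_B·cos68° = 0 → T_B = 1.95232·T_A.
ΣF_y = 0: T_A·sin43° + T_B·sin68° = 950.
Substitute: T_A·(0.681998 + 1.95232·0.927184) = 950 → T_A = 381.196 ≈ 381.2 N.
Then T_B = 1.95232 × 381.196 = 744.2 N.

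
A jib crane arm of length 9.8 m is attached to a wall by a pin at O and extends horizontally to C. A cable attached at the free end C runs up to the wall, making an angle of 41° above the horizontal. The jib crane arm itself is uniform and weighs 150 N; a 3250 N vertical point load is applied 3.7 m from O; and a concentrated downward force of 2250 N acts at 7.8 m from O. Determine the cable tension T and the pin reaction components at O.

ΣM about O: T·sin41°·9.8 − 150·4.9 − 3250·3.7 − 2250·7.8 = 0 → T = 30310/(9.8·0.656059) = 4714.3 ≈ 4714 N.
ΣF_x = 0: O_x − T·cos41° = 0 → O_x = 4714.3 × 0.75471 = 3558 N.
ΣF_y = 0: O_y + T·sin41° − 150 − 3250 − 2250 = 0 → O_y = 5650 − 4714.3 × 0.656059 = 2557 N.

T = 4714 N, O_x = 3558 N, O_y = 2557 N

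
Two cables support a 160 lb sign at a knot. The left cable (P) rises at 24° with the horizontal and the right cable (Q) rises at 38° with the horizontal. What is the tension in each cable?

T_P = 142.8 lb, T_Q = 165.5 lb

ΣF_x = 0: −T_P·cos24° + T_Q·cos38° = 0 → T_Q = 1.15931·T_P.
ΣF_y = 0: T_P·sin24° + T_Q·sin38° = 160.
Substitute: T_P·(0.406737 + 1.15931·0.615661) = 160 → T_P = 142.796 ≈ 142.8 lb.
Then T_Q = 1.15931 × 142.796 = 165.5 lb.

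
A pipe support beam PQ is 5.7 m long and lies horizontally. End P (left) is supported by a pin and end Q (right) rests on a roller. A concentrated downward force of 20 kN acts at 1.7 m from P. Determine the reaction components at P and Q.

Moments about P: Q_y·5.7 − 20·1.7 = 0 → Q_y = 34/5.7 = 5.96491 ≈ 5.965 kN.
ΣF_y = 0: P_y + 5.96491 − 20 = 0 → P_y = 14.04 kN.
ΣF_x = 0: no horizontal applied forces, so P_x = 0.

P_x = 0, P_y = 14.04 kN, Q_y = 5.965 kN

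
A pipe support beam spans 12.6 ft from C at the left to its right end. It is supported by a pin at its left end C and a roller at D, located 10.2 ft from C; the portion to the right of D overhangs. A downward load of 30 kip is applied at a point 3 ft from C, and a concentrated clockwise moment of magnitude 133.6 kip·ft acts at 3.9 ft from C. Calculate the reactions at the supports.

ΣM about C: D_y·10.2 − 30·3 − 133.6 = 0 → D_y = 223.6/10.2 = 21.9216 ≈ 21.92 kip.
ΣF_y = 0: C_y + 21.9216 − 30 = 0 → C_y = 8.078 kip.
ΣF_x = 0: no horizontal applied forces, so C_x = 0.

C_x = 0, C_y = 8.078 kip, D_y = 21.92 kip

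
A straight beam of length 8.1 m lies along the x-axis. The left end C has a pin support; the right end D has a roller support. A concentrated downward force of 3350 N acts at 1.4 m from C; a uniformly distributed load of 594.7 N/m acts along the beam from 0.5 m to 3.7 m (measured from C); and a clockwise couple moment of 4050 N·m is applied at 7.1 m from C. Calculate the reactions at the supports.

Resultant of the distributed load: 594.7 × 3.2 = 1903.04 N at 2.1 m from C.
ΣM about C: D_y·8.1 − 3350·1.4 − (594.7·3.2)·2.1 − 4050 = 0 → D_y = 12736.384/8.1 = 1572.39 ≈ 1572 N.
ΣF_y = 0: C_y + 1572.39 − 3350 − 594.7·3.2 = 0 → C_y = 3681 N.
ΣF_x = 0: no horizontal applied forces, so C_x = 0.

C_x = 0, C_y = 3681 N, D_y = 1572 N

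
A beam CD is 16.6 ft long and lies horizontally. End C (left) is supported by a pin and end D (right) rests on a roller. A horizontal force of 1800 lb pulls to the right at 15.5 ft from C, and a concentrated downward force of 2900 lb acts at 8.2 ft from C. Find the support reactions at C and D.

ΣM about C: D_y·16.6 − 2900·8.2 = 0 → D_y = 23780/16.6 = 1432.53 ≈ 1433 lb.
ΣF_y = 0: C_y + 1432.53 − 2900 = 0 → C_y = 1467 lb.
ΣF_x = 0: C_x + 1800 = 0 → C_x = -1800 lb.

C_x = -1800 lb, C_y = 1467 lb, D_y = 1433 lb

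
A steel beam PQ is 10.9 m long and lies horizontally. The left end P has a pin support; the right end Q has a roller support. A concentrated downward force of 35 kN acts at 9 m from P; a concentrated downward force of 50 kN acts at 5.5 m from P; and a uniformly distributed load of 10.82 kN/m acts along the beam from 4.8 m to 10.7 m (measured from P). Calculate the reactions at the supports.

Resultant of the distributed load: 10.82 × 5.9 = 63.838 kN at 7.75 m from P.
Moments about P: Q_y·10.9 − 35·9 − 50·5.5 − (10.82·5.9)·7.75 = 0 → Q_y = 1084.7445/10.9 = 99.5178 ≈ 99.52 kN.
ΣF_y = 0: P_y + 99.5178 − 35 − 50 − 10.82·5.9 = 0 → P_y = 49.32 kN.
ΣF_x = 0: no horizontal applied forces, so P_x = 0.

P_x = 0, P_y = 49.32 kN, Q_y = 99.52 kN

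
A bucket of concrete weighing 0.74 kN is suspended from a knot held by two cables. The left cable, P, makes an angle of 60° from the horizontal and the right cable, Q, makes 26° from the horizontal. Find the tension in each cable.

ΣF_x = 0: −T_P·cos60° + T_Q·cos26° = 0 → T_Q = 0.556301·T_P.
ΣF_y = 0: T_P·sin60° + T_Q·sin26° = 0.74.
Substitute: T_P·(0.866025 + 0.556301·0.438371) = 0.74 → T_P = 0.666732 ≈ 0.6667 kN.
Then T_Q = 0.556301 × 0.666732 = 0.3709 kN.

T_P = 0.6667 kN, T_Q = 0.3709 kN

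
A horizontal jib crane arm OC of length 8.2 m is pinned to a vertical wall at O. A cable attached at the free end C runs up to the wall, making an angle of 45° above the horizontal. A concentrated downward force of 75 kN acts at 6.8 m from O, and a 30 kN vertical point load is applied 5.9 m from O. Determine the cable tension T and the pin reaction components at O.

T = 118.5 kN, O_x = 83.78 kN, O_y = 21.22 kN

ΣM about O: T·sin45°·8.2 − 75·6.8 − 30·5.9 = 0 → T = 687/(8.2·0.707107) = 118.483 ≈ 118.5 kN.
ΣF_x = 0: O_x − T·cos45° = 0 → O_x = 118.483 × 0.707107 = 83.78 kN.
ΣF_y = 0: O_y + T·sin45° − 75 − 30 = 0 → O_y = 105 − 118.483 × 0.707107 = 21.22 kN.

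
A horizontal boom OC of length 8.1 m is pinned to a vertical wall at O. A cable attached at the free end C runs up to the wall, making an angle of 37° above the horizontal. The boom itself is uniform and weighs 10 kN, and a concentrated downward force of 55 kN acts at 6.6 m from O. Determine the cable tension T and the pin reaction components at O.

ΣM about O: T·sin37°·8.1 − 10·4.05 − 55·6.6 = 0 → T = 403.5/(8.1·0.601815) = 82.7743 ≈ 82.77 kN.
ΣF_x = 0: O_x − T·cos37° = 0 → O_x = 82.7743 × 0.798636 = 66.11 kN.
ΣF_y = 0: O_y + T·sin37° − 10 − 55 = 0 → O_y = 65 − 82.7743 × 0.601815 = 15.19 kN.

T = 82.77 kN, O_x = 66.11 kN, O_y = 15.19 kN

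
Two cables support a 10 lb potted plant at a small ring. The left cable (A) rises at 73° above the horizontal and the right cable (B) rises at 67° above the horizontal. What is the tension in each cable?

T_A = 6.079 lb, T_B = 4.548 lb

ΣF_x = 0: −T_A·cos73° + T_B·cos67° = 0 → T_B = 0.748268·T_A.
ΣF_y = 0: T_A·sin73° + T_B·sin67° = 10.
Substitute: T_A·(0.956305 + 0.748268·0.920505) = 10 → T_A = 6.0787 ≈ 6.079 lb.
Then T_B = 0.748268 × 6.0787 = 4.548 lb.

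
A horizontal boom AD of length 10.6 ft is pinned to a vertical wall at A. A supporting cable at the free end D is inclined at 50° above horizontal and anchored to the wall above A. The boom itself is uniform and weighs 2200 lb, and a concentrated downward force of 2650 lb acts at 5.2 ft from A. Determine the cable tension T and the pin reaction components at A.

ΣM about A: T·sin50°·10.6 − 2200·5.3 − 2650·5.2 = 0 → T = 25440/(10.6·0.766044) = 3132.98 ≈ 3133 lb.
ΣF_x = 0: A_x − T·cos50° = 0 → A_x = 3132.98 × 0.642788 = 2014 lb.
ΣF_y = 0: A_y + T·sin50° − 2200 − 2650 = 0 → A_y = 4850 − 3132.98 × 0.766044 = 2450 lb.

T = 3133 lb, A_x = 2014 lb, A_y = 2450 lb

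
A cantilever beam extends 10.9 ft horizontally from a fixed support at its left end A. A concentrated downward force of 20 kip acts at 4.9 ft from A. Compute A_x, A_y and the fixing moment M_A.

ΣF_x = 0: A_x = 0.
ΣF_y = 0: A_y − 20 = 0 → A_y = 20.00 kip.
ΣM about A: M_A − 20·4.9 = 0 → M_A = 98.00 kip·ft.

A_x = 0, A_y = 20.00 kip, M_A = 98.00 kip·ft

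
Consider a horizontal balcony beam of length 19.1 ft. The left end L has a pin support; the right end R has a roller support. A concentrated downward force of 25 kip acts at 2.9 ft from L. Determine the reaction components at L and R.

L_x = 0, L_y = 21.20 kip, R_y = 3.796 kip

ΣM about L: R_y·19.1 − 25·2.9 = 0 → R_y = 72.5/19.1 = 3.79581 ≈ 3.796 kip.
ΣF_y = 0: L_y + 3.79581 − 25 = 0 → L_y = 21.20 kip.
ΣF_x = 0: no horizontal applied forces, so L_x = 0.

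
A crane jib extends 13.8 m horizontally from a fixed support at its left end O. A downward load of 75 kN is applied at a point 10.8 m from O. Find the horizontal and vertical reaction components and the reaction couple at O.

O_x = 0, O_y = 75.00 kN, M_O = 810.0 kN·m

ΣF_x = 0: O_x = 0.
ΣF_y = 0: O_y − 75 = 0 → O_y = 75.00 kN.
ΣM about O: M_O − 75·10.8 = 0 → M_O = 810.0 kN·m.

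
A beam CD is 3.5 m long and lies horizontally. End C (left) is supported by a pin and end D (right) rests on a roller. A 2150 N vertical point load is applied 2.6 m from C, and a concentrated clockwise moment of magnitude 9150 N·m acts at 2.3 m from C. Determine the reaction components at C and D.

C_x = 0, C_y = -2061 N, D_y = 4211 N

Taking moments about C: D_y·3.5 − 2150·2.6 − 9150 = 0 → D_y = 14740/3.5 = 4211.43 ≈ 4211 N.
ΣF_y = 0: C_y + 4211.43 − 2150 = 0 → C_y = -2061 N.
ΣF_x = 0: no horizontal applied forces, so C_x = 0.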